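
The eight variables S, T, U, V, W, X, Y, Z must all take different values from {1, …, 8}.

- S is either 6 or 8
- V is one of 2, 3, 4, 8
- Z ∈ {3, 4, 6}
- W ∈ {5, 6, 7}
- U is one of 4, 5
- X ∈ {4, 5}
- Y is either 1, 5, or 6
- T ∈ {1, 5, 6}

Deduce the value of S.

The 8 variables draw from only 8 values {1, 2, 3, 4, 5, 6, 7, 8}, so each is used; only V can be 2, hence V = 2.
The 7 still-open variables draw from only 7 values {1, 3, 4, 5, 6, 7, 8}, so each is used; only Z can be 3, hence Z = 3.
Among the 6 still-open variables, 7 fits only W (and all 6 values in {1, 4, 5, 6, 7, 8} must be used), so W = 7.
Among the 5 still-open variables, 8 fits only S (and all 5 values in {1, 4, 5, 6, 8} must be used), so S = 8.

8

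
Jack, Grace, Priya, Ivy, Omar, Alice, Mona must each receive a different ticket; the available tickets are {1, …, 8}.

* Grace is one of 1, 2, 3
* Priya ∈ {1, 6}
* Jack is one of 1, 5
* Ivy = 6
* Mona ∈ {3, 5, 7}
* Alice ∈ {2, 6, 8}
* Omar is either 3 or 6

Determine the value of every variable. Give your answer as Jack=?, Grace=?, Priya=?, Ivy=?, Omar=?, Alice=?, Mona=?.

Jack=5, Grace=2, Priya=1, Ivy=6, Omar=3, Alice=8, Mona=7

Ivy must be 6 (only option left). Strike 6 from Priya, Omar, Alice.
That leaves Omar = 3. Remove 3 from Grace, Mona.
That leaves Priya = 1. So Jack, Grace can't be 1.
Jack must be 5 (only option left). Remove 5 from Mona.
Grace's domain is down to {2}, so Grace = 2. Eliminate 2 elsewhere: Alice.
Alice's domain is down to {8}, so Alice = 8.
Mona's domain is down to {7}, so Mona = 7.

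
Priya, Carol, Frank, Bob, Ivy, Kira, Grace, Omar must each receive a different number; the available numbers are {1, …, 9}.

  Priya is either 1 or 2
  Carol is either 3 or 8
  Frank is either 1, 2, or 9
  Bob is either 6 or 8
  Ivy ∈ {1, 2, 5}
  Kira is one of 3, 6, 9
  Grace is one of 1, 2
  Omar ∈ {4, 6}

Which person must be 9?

Among the 8 variables, 4 fits only Omar (and all 8 values in {1, 2, 3, 4, 5, 6, 8, 9} must be used), so Omar = 4.
The 7 still-open variables draw from only 7 values {1, 2, 3, 5, 6, 8, 9}, so each is used; only Ivy can be 5, hence Ivy = 5.
Priya and Grace between them cover only {1, 2} — a naked pair. Remove those values from Frank.
So 9 goes to Frank.

Frank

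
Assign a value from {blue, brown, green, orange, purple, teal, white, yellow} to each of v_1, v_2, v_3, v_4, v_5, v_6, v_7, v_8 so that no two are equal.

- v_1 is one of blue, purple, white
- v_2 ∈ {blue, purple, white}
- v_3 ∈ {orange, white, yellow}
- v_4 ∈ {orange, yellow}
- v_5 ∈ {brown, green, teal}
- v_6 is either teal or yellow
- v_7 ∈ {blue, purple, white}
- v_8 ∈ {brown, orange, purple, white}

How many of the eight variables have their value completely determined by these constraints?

The 8 variables together cover exactly {blue, brown, green, orange, purple, teal, white, yellow} — 8 values for 8 variables — and green appears only in v_5's list, so v_5 = green.
Among the 7 still-open variables, brown fits only v_8 (and all 7 values in {blue, brown, orange, purple, teal, white, yellow} must be used), so v_8 = brown.
The 6 still-open variables together cover exactly {blue, orange, purple, teal, white, yellow} — 6 values for 6 variables — and teal appears only in v_6's list, so v_6 = teal.
The 3 variables v_1, v_2, v_7 are confined to {blue, purple, white}, which locks those values in; drop them from v_3.
Determined: v_5=green, v_6=teal, v_8=brown. The other variables each still have more than one consistent value. That makes 3.

3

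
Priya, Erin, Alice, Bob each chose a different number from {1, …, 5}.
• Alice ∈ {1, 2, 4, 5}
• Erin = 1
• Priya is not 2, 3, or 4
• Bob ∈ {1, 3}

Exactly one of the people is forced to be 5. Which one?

Priya

Erin must be 1 (only option left). Remove 1 from Priya, Alice, Bob.
So 5 goes to Priya.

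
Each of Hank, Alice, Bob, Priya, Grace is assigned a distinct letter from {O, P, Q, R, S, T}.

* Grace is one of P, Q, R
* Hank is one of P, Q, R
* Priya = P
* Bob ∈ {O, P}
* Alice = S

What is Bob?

O

Alice has just one choice, so Alice = S.
Priya must be P (only option left). Eliminate P elsewhere: Hank, Bob, Grace.
So Bob = O.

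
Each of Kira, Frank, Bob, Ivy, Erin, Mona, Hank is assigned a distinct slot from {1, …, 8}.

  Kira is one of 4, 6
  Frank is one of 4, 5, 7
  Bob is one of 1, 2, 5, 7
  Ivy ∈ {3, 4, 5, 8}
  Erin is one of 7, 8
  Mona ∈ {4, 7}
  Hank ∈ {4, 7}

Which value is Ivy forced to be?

3

The 2 variables Mona and Hank are confined to {4, 7}, which locks those values in; drop them from Kira, Frank, Bob, Ivy, Erin.
That leaves Kira = 6.
Frank's domain is down to {5}, so Frank = 5. Eliminate 5 elsewhere: Bob, Ivy.
Erin's domain is down to {8}, so Erin = 8. Strike 8 from Ivy.
So Ivy = 3.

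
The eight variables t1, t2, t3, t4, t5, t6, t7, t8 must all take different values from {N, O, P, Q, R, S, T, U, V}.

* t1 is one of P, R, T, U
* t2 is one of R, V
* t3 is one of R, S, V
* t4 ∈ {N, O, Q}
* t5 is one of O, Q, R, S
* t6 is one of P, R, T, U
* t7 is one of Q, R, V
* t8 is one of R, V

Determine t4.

t2 and t8 share exactly the 2 values {R, V}; by pigeonhole those values go to them, so strike R, V from t1, t3, t5, t6, t7.
t3 must be S (only option left). Eliminate S elsewhere: t5.
t7's domain is down to {Q}, so t7 = Q. So t4, t5 can't be Q.
t5's domain is down to {O}, so t5 = O. Remove O from t4.
So t4 = N.

N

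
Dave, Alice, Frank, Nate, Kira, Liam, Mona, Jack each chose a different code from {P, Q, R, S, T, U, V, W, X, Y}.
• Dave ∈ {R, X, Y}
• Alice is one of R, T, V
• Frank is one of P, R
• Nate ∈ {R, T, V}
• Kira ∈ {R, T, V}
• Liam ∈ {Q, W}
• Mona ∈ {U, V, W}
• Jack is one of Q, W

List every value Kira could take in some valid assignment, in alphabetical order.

R, T, V

Liam and Jack between them cover only {Q, W} — a naked pair. Remove those values from Mona.
Alice, Nate, Kira share exactly the 3 values {R, T, V}; by pigeonhole those values go to them, so strike R, T, V from Dave, Frank, Mona.
Frank's domain is down to {P}, so Frank = P.
Mona's domain is down to {U}, so Mona = U.
No further eliminations apply; Kira can still be any of R, T, V.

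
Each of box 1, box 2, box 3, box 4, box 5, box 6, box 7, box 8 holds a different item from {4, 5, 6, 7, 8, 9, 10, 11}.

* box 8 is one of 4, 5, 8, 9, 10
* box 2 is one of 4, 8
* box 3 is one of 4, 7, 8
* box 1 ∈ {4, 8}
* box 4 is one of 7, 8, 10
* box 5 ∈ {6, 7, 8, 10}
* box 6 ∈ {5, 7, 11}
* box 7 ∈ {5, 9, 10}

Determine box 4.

10

Among the 8 variables, 6 fits only box 5 (and all 8 values in {4, 5, 6, 7, 8, 9, 10, 11} must be used), so box 5 = 6.
The 7 still-open variables draw from only 7 values {4, 5, 7, 8, 9, 10, 11}, so each is used; only box 6 can be 11, hence box 6 = 11.
The 2 variables box 1 and box 2 are confined to {4, 8}, which locks those values in; drop them from box 3, box 4, box 8.
box 3 must be 7 (only option left). Strike 7 from box 4.
So box 4 = 10.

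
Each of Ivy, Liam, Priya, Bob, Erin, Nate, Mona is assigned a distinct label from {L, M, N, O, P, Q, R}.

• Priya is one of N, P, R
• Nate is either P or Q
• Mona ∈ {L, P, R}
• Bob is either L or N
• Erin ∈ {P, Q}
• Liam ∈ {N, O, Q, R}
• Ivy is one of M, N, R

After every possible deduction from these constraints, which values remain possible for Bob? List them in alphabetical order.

L, N

The 7 variables together cover exactly {L, M, N, O, P, Q, R} — 7 values for 7 variables — and M appears only in Ivy's list, so Ivy = M.
Among the 6 still-open variables, O fits only Liam (and all 6 values in {L, N, O, P, Q, R} must be used), so Liam = O.
The 2 variables Erin and Nate are confined to {P, Q}, which locks those values in; drop them from Priya, Mona.
No further eliminations apply; Bob can still be any of L, N.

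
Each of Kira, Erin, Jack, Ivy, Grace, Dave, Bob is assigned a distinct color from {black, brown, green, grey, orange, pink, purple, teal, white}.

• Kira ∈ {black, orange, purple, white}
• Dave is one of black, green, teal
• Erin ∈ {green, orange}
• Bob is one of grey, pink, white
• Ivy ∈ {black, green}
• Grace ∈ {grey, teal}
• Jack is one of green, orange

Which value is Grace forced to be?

grey

Erin and Jack between them cover only {green, orange} — a naked pair. Remove those values from Kira, Ivy, Dave.
Ivy must be black (only option left). Strike black from Kira, Dave.
That leaves Dave = teal. Strike teal from Grace.
So Grace = grey.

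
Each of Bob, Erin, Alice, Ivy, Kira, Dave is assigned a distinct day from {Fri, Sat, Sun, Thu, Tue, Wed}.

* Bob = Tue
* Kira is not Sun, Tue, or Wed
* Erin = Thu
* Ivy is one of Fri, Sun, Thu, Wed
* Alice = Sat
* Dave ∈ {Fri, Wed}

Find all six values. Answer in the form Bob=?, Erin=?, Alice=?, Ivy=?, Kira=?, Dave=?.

Bob has just one choice, so Bob = Tue.
Erin's domain is down to {Thu}, so Erin = Thu. So Ivy, Kira can't be Thu.
Alice's domain is down to {Sat}, so Alice = Sat. So Kira can't be Sat.
Kira must be Fri (only option left). So Ivy, Dave can't be Fri.
That leaves Dave = Wed. Strike Wed from Ivy.
Ivy's domain is down to {Sun}, so Ivy = Sun.

Bob=Tue, Erin=Thu, Alice=Sat, Ivy=Sun, Kira=Fri, Dave=Wed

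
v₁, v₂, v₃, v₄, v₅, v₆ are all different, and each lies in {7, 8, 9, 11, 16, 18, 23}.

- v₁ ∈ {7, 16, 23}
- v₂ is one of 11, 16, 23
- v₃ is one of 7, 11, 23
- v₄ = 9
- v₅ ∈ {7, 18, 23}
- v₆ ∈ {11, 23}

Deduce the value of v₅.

18

v₄ has just one choice, so v₄ = 9.
Among the 5 still-open variables, 18 fits only v₅ (and all 5 values in {7, 11, 16, 18, 23} must be used), so v₅ = 18.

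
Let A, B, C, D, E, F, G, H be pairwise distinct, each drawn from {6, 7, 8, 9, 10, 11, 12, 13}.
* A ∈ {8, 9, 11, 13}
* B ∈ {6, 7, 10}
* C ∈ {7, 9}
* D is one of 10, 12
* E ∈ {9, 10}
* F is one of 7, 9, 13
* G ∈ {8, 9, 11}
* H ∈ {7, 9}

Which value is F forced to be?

13

The 8 variables together cover exactly {6, 7, 8, 9, 10, 11, 12, 13} — 8 values for 8 variables — and 6 appears only in B's list, so B = 6.
The 7 still-open variables together cover exactly {7, 8, 9, 10, 11, 12, 13} — 7 values for 7 variables — and 12 appears only in D's list, so D = 12.
Among the 6 still-open variables, 10 fits only E (and all 6 values in {7, 8, 9, 10, 11, 13} must be used), so E = 10.
The 2 variables C and H are confined to {7, 9}, which locks those values in; drop them from A, F, G.
So F = 13.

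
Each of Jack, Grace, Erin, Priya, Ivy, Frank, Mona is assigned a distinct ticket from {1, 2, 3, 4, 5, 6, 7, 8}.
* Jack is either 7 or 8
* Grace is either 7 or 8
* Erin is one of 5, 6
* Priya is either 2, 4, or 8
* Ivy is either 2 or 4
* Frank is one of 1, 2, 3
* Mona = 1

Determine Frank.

Mona's domain is down to {1}, so Mona = 1. Strike 1 from Frank.
Jack and Grace share exactly the 2 values {7, 8}; by pigeonhole those values go to them, so strike 7, 8 from Priya.
Priya and Ivy share exactly the 2 values {2, 4}; by pigeonhole those values go to them, so strike 2, 4 from Frank.
So Frank = 3.

3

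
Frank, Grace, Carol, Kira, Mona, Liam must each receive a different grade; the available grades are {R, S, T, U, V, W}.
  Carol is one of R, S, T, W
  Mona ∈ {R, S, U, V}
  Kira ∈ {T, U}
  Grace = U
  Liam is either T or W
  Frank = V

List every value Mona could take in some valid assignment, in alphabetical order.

R, S

Frank must be V (only option left). Eliminate V elsewhere: Mona.
Grace's domain is down to {U}, so Grace = U. Eliminate U elsewhere: Kira, Mona.
That leaves Kira = T. Eliminate T elsewhere: Carol, Liam.
Liam must be W (only option left). So Carol can't be W.
No further eliminations apply; Mona can still be any of R, S.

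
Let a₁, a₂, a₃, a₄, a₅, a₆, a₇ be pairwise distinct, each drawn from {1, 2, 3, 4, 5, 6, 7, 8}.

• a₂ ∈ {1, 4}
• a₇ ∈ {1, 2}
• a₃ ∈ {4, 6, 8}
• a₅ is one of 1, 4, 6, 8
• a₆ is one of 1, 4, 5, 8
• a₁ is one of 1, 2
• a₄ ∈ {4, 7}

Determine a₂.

4

The 7 variables draw from only 7 values {1, 2, 4, 5, 6, 7, 8}, so each is used; only a₆ can be 5, hence a₆ = 5.
The 6 still-open variables draw from only 6 values {1, 2, 4, 6, 7, 8}, so each is used; only a₄ can be 7, hence a₄ = 7.
The 2 variables a₁ and a₇ are confined to {1, 2}, which locks those values in; drop them from a₂, a₅.
So a₂ = 4.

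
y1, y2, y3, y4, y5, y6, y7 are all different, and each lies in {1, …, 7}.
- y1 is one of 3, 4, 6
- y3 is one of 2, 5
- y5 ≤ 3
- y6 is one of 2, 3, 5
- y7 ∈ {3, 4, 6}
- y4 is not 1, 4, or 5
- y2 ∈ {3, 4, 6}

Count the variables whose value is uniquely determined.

2

Among the 7 variables, 1 fits only y5 (and all 7 values in {1, 2, 3, 4, 5, 6, 7} must be used), so y5 = 1.
Among the 6 still-open variables, 7 fits only y4 (and all 6 values in {2, 3, 4, 5, 6, 7} must be used), so y4 = 7.
y1, y2, y7 share exactly the 3 values {3, 4, 6}; by pigeonhole those values go to them, so strike 3, 4, 6 from y6.
Determined: y4=7, y5=1. The other variables each still have more than one consistent value. That makes 2.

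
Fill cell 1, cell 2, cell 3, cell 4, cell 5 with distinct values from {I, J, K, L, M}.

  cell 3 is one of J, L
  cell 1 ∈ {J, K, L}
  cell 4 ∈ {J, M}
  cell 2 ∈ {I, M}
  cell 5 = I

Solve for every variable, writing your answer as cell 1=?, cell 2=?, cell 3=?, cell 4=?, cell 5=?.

cell 1=K, cell 2=M, cell 3=L, cell 4=J, cell 5=I

cell 5's domain is down to {I}, so cell 5 = I. Remove I from cell 2.
cell 2's domain is down to {M}, so cell 2 = M. Eliminate M elsewhere: cell 4.
That leaves cell 4 = J. Remove J from cell 1, cell 3.
cell 3 has just one choice, so cell 3 = L. So cell 1 can't be L.
That leaves cell 1 = K.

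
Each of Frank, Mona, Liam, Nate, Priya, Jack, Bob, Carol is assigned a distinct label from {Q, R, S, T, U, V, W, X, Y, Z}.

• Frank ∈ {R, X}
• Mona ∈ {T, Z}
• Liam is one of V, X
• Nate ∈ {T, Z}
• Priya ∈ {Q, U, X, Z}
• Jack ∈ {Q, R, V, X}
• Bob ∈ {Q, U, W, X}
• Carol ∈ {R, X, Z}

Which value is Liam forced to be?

The 8 variables together cover exactly {Q, R, T, U, V, W, X, Z} — 8 values for 8 variables — and W appears only in Bob's list, so Bob = W.
The 7 still-open variables together cover exactly {Q, R, T, U, V, X, Z} — 7 values for 7 variables — and U appears only in Priya's list, so Priya = U.
Among the 6 still-open variables, Q fits only Jack (and all 6 values in {Q, R, T, V, X, Z} must be used), so Jack = Q.
The 5 still-open variables together cover exactly {R, T, V, X, Z} — 5 values for 5 variables — and V appears only in Liam's list, so Liam = V.

V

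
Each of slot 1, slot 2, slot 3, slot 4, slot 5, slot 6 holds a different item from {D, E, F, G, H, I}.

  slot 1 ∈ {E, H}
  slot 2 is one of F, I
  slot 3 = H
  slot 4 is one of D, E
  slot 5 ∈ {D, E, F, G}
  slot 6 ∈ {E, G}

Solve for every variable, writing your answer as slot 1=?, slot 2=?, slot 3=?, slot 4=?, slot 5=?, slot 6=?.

slot 3 has just one choice, so slot 3 = H. Strike H from slot 1.
slot 1's domain is down to {E}, so slot 1 = E. So slot 4, slot 5, slot 6 can't be E.
slot 4 has just one choice, so slot 4 = D. Eliminate D elsewhere: slot 5.
slot 6 must be G (only option left). Remove G from slot 5.
slot 5 has just one choice, so slot 5 = F. Remove F from slot 2.
slot 2 has just one choice, so slot 2 = I.

slot 1=E, slot 2=I, slot 3=H, slot 4=D, slot 5=F, slot 6=G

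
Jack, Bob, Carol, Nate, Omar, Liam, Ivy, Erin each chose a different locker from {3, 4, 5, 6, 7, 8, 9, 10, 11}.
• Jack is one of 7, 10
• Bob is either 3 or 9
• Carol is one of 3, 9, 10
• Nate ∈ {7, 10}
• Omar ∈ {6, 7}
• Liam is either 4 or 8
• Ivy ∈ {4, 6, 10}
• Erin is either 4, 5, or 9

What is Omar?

Among the 8 variables, 5 fits only Erin (and all 8 values in {3, 4, 5, 6, 7, 8, 9, 10} must be used), so Erin = 5.
The 7 still-open variables draw from only 7 values {3, 4, 6, 7, 8, 9, 10}, so each is used; only Liam can be 8, hence Liam = 8.
The 6 still-open variables together cover exactly {3, 4, 6, 7, 9, 10} — 6 values for 6 variables — and 4 appears only in Ivy's list, so Ivy = 4.
The 5 still-open variables together cover exactly {3, 6, 7, 9, 10} — 5 values for 5 variables — and 6 appears only in Omar's list, so Omar = 6.

6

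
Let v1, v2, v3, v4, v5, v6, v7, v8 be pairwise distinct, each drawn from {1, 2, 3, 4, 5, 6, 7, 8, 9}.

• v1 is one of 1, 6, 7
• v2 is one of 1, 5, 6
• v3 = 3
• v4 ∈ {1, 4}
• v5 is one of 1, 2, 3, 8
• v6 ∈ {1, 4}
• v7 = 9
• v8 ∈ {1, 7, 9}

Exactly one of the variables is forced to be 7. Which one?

v8

v3's domain is down to {3}, so v3 = 3. So v5 can't be 3.
v7 has just one choice, so v7 = 9. Remove 9 from v8.
The 2 variables v4 and v6 are confined to {1, 4}, which locks those values in; drop them from v1, v2, v5, v8.
So 7 goes to v8.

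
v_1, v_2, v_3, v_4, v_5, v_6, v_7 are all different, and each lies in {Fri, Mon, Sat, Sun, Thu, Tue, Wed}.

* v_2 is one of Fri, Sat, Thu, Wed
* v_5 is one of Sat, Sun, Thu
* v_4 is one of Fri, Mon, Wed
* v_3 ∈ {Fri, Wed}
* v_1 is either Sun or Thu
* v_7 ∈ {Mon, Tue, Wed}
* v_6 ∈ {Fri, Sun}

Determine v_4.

The 7 variables draw from only 7 values {Fri, Mon, Sat, Sun, Thu, Tue, Wed}, so each is used; only v_7 can be Tue, hence v_7 = Tue.
Among the 6 still-open variables, Mon fits only v_4 (and all 6 values in {Fri, Mon, Sat, Sun, Thu, Wed} must be used), so v_4 = Mon.

Mon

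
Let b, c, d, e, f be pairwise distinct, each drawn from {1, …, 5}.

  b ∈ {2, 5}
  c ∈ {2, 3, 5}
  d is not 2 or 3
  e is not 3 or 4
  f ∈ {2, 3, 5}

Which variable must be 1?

Among the 5 variables, 4 fits only d (and all 5 values in {1, 2, 3, 4, 5} must be used), so d = 4.
Among the 4 still-open variables, 1 fits only e (and all 4 values in {1, 2, 3, 5} must be used), so e = 1.

e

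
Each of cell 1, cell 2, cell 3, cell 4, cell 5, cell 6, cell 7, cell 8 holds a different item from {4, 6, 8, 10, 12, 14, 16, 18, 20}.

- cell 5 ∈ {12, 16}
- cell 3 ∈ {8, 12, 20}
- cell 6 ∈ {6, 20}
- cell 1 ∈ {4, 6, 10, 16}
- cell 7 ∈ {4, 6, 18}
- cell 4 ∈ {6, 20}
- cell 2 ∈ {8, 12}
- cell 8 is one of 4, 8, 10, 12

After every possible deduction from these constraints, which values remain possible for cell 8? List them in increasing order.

The 8 variables together cover exactly {4, 6, 8, 10, 12, 16, 18, 20} — 8 values for 8 variables — and 18 appears only in cell 7's list, so cell 7 = 18.
The 2 variables cell 4 and cell 6 are confined to {6, 20}, which locks those values in; drop them from cell 1, cell 3.
The 2 variables cell 2 and cell 3 are confined to {8, 12}, which locks those values in; drop them from cell 5, cell 8.
That leaves cell 5 = 16. Eliminate 16 elsewhere: cell 1.
No further eliminations apply; cell 8 can still be any of 4, 10.

4, 10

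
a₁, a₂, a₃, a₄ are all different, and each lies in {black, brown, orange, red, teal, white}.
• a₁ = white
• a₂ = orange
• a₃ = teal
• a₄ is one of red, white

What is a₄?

a₁'s domain is down to {white}, so a₁ = white. Strike white from a₄.
So a₄ = red.

red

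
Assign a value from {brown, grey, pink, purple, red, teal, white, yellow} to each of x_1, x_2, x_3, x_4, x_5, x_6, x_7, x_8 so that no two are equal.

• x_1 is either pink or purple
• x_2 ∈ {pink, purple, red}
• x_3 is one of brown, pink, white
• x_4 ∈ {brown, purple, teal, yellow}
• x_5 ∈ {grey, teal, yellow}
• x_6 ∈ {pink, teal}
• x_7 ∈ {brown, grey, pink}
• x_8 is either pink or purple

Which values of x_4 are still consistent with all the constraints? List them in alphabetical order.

brown, yellow

The 8 variables draw from only 8 values {brown, grey, pink, purple, red, teal, white, yellow}, so each is used; only x_2 can be red, hence x_2 = red.
The 7 still-open variables together cover exactly {brown, grey, pink, purple, teal, white, yellow} — 7 values for 7 variables — and white appears only in x_3's list, so x_3 = white.
The 2 variables x_1 and x_8 are confined to {pink, purple}, which locks those values in; drop them from x_4, x_6, x_7.
That leaves x_6 = teal. Strike teal from x_4, x_5.
No further eliminations apply; x_4 can still be any of brown, yellow.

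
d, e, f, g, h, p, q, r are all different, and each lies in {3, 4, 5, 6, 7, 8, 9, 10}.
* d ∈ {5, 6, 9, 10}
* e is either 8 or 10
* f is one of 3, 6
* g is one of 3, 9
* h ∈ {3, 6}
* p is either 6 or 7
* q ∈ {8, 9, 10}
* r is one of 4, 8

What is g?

9

The 8 variables together cover exactly {3, 4, 5, 6, 7, 8, 9, 10} — 8 values for 8 variables — and 4 appears only in r's list, so r = 4.
Among the 7 still-open variables, 5 fits only d (and all 7 values in {3, 5, 6, 7, 8, 9, 10} must be used), so d = 5.
Among the 6 still-open variables, 7 fits only p (and all 6 values in {3, 6, 7, 8, 9, 10} must be used), so p = 7.
f and h between them cover only {3, 6} — a naked pair. Remove those values from g.
So g = 9.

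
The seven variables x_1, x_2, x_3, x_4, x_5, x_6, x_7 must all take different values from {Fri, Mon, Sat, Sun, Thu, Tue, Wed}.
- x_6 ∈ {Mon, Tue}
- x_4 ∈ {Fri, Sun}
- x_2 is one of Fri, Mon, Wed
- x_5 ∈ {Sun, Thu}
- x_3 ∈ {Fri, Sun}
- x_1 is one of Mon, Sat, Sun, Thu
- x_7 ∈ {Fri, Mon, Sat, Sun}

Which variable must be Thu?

x_5

The 7 variables together cover exactly {Fri, Mon, Sat, Sun, Thu, Tue, Wed} — 7 values for 7 variables — and Tue appears only in x_6's list, so x_6 = Tue.
Among the 6 still-open variables, Wed fits only x_2 (and all 6 values in {Fri, Mon, Sat, Sun, Thu, Wed} must be used), so x_2 = Wed.
x_3 and x_4 between them cover only {Fri, Sun} — a naked pair. Remove those values from x_1, x_5, x_7.
So Thu goes to x_5.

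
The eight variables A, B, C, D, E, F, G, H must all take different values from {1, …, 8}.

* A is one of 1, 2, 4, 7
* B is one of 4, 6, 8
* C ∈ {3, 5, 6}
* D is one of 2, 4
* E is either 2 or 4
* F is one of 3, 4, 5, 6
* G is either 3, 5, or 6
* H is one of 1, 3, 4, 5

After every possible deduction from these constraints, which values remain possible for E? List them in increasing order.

Among the 8 variables, 7 fits only A (and all 8 values in {1, 2, 3, 4, 5, 6, 7, 8} must be used), so A = 7.
The 7 still-open variables together cover exactly {1, 2, 3, 4, 5, 6, 8} — 7 values for 7 variables — and 1 appears only in H's list, so H = 1.
The 6 still-open variables together cover exactly {2, 3, 4, 5, 6, 8} — 6 values for 6 variables — and 8 appears only in B's list, so B = 8.
D and E share exactly the 2 values {2, 4}; by pigeonhole those values go to them, so strike 2, 4 from F.
No further eliminations apply; E can still be any of 2, 4.

2, 4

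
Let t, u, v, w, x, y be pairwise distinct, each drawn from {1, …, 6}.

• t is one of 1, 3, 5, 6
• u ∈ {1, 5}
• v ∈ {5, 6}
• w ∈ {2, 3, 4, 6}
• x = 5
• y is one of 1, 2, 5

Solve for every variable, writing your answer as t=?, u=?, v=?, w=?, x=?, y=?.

t=3, u=1, v=6, w=4, x=5, y=2

x has just one choice, so x = 5. Remove 5 from t, u, v, y.
u's domain is down to {1}, so u = 1. So t, y can't be 1.
v must be 6 (only option left). Strike 6 from t, w.
That leaves y = 2. Strike 2 from w.
t's domain is down to {3}, so t = 3. Strike 3 from w.
w must be 4 (only option left).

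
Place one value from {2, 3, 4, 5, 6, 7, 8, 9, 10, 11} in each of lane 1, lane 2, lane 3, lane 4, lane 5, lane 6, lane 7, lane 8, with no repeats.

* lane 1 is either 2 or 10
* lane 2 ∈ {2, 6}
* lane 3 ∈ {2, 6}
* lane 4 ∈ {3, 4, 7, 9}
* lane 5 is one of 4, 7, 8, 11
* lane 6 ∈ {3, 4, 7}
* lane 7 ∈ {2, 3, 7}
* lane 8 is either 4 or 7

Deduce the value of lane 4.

lane 2 and lane 3 share exactly the 2 values {2, 6}; by pigeonhole those values go to them, so strike 2, 6 from lane 1, lane 7.
lane 1 has just one choice, so lane 1 = 10.
lane 6, lane 7, lane 8 share exactly the 3 values {3, 4, 7}; by pigeonhole those values go to them, so strike 3, 4, 7 from lane 4, lane 5.
So lane 4 = 9.

9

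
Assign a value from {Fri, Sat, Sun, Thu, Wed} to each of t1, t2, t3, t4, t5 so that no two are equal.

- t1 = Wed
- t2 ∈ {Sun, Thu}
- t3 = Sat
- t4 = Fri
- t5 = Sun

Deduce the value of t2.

Thu

t1 must be Wed (only option left).
t3's domain is down to {Sat}, so t3 = Sat.
t4 must be Fri (only option left).
t5 must be Sun (only option left). Eliminate Sun elsewhere: t2.
So t2 = Thu.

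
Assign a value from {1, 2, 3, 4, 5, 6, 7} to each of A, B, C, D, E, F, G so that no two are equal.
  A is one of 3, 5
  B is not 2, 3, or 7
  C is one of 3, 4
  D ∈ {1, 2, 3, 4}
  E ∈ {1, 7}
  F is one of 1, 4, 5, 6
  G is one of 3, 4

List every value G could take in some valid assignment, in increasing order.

3, 4

The 7 variables together cover exactly {1, 2, 3, 4, 5, 6, 7} — 7 values for 7 variables — and 2 appears only in D's list, so D = 2.
The 6 still-open variables together cover exactly {1, 3, 4, 5, 6, 7} — 6 values for 6 variables — and 7 appears only in E's list, so E = 7.
The 2 variables C and G are confined to {3, 4}, which locks those values in; drop them from A, B, F.
A must be 5 (only option left). Strike 5 from B, F.
No further eliminations apply; G can still be any of 3, 4.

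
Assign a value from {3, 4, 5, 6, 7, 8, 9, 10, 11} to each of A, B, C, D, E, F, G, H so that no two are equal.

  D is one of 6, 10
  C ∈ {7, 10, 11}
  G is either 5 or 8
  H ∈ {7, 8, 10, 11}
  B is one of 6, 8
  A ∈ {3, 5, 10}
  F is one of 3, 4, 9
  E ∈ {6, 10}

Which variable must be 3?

A

D and E share exactly the 2 values {6, 10}; by pigeonhole those values go to them, so strike 6, 10 from A, B, C, H.
B must be 8 (only option left). Strike 8 from G, H.
G's domain is down to {5}, so G = 5. Strike 5 from A.
So 3 goes to A.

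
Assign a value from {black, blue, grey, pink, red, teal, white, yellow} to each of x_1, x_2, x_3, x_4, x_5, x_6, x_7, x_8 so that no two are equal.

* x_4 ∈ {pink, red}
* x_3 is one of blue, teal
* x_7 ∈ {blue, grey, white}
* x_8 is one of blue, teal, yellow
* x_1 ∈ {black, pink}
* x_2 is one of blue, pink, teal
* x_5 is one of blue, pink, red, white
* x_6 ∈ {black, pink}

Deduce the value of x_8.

yellow

The 8 variables draw from only 8 values {black, blue, grey, pink, red, teal, white, yellow}, so each is used; only x_7 can be grey, hence x_7 = grey.
The 7 still-open variables draw from only 7 values {black, blue, pink, red, teal, white, yellow}, so each is used; only x_5 can be white, hence x_5 = white.
The 6 still-open variables draw from only 6 values {black, blue, pink, red, teal, yellow}, so each is used; only x_4 can be red, hence x_4 = red.
Among the 5 still-open variables, yellow fits only x_8 (and all 5 values in {black, blue, pink, teal, yellow} must be used), so x_8 = yellow.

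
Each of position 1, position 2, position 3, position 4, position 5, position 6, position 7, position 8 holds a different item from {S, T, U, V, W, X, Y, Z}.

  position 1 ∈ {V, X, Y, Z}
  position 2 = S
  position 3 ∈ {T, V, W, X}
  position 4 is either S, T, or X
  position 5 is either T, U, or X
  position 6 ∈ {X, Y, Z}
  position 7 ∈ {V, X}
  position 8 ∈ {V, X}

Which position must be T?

position 2 has just one choice, so position 2 = S. Remove S from position 4.
The 7 still-open variables together cover exactly {T, U, V, W, X, Y, Z} — 7 values for 7 variables — and U appears only in position 5's list, so position 5 = U.
The 6 still-open variables together cover exactly {T, V, W, X, Y, Z} — 6 values for 6 variables — and W appears only in position 3's list, so position 3 = W.
The 5 still-open variables draw from only 5 values {T, V, X, Y, Z}, so each is used; only position 4 can be T, hence position 4 = T.

position 4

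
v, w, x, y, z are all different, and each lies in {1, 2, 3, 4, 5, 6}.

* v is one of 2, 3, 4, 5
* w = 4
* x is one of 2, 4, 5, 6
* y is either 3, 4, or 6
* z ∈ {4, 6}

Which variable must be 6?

z

w must be 4 (only option left). Strike 4 from v, x, y, z.
So 6 goes to z.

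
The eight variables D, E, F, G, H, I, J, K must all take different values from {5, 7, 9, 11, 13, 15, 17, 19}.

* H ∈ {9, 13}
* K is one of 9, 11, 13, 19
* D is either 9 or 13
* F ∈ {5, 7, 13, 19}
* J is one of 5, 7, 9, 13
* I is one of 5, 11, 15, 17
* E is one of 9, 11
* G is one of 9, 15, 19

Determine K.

The 8 variables draw from only 8 values {5, 7, 9, 11, 13, 15, 17, 19}, so each is used; only I can be 17, hence I = 17.
The 7 still-open variables together cover exactly {5, 7, 9, 11, 13, 15, 19} — 7 values for 7 variables — and 15 appears only in G's list, so G = 15.
D and H share exactly the 2 values {9, 13}; by pigeonhole those values go to them, so strike 9, 13 from E, F, J, K.
E has just one choice, so E = 11. Strike 11 from K.
So K = 19.

19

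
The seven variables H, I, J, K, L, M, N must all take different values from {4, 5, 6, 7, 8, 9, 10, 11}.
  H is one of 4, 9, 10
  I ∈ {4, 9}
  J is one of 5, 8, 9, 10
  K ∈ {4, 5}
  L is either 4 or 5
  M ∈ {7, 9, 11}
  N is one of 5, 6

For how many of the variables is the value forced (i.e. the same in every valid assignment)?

4

K and L share exactly the 2 values {4, 5}; by pigeonhole those values go to them, so strike 4, 5 from H, I, J, N.
I has just one choice, so I = 9. Strike 9 from H, J, M.
N's domain is down to {6}, so N = 6.
H must be 10 (only option left). Remove 10 from J.
J must be 8 (only option left).
Determined: H=10, I=9, J=8, N=6. The other variables each still have more than one consistent value. That makes 4.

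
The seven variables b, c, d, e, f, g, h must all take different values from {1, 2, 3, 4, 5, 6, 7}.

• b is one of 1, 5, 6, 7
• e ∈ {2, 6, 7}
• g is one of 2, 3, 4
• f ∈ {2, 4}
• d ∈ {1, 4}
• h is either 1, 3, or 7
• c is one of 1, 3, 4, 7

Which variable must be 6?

The 7 variables together cover exactly {1, 2, 3, 4, 5, 6, 7} — 7 values for 7 variables — and 5 appears only in b's list, so b = 5.
Among the 6 still-open variables, 6 fits only e (and all 6 values in {1, 2, 3, 4, 6, 7} must be used), so e = 6.

e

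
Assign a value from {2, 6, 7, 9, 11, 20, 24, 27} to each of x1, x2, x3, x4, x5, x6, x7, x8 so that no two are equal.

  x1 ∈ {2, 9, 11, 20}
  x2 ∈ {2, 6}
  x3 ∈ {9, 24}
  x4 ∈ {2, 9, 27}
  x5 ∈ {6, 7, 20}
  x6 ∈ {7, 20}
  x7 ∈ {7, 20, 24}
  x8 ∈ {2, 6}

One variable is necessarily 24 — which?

Among the 8 variables, 11 fits only x1 (and all 8 values in {2, 6, 7, 9, 11, 20, 24, 27} must be used), so x1 = 11.
The 7 still-open variables together cover exactly {2, 6, 7, 9, 20, 24, 27} — 7 values for 7 variables — and 27 appears only in x4's list, so x4 = 27.
The 6 still-open variables together cover exactly {2, 6, 7, 9, 20, 24} — 6 values for 6 variables — and 9 appears only in x3's list, so x3 = 9.
The 5 still-open variables draw from only 5 values {2, 6, 7, 20, 24}, so each is used; only x7 can be 24, hence x7 = 24.

x7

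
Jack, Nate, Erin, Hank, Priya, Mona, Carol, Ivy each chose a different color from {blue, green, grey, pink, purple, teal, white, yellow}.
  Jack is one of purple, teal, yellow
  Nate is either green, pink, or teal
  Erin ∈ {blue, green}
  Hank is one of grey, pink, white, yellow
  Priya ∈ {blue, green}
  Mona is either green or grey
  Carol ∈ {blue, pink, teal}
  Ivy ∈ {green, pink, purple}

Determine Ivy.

purple

The 8 variables together cover exactly {blue, green, grey, pink, purple, teal, white, yellow} — 8 values for 8 variables — and white appears only in Hank's list, so Hank = white.
The 7 still-open variables draw from only 7 values {blue, green, grey, pink, purple, teal, yellow}, so each is used; only Mona can be grey, hence Mona = grey.
The 6 still-open variables together cover exactly {blue, green, pink, purple, teal, yellow} — 6 values for 6 variables — and yellow appears only in Jack's list, so Jack = yellow.
The 5 still-open variables draw from only 5 values {blue, green, pink, purple, teal}, so each is used; only Ivy can be purple, hence Ivy = purple.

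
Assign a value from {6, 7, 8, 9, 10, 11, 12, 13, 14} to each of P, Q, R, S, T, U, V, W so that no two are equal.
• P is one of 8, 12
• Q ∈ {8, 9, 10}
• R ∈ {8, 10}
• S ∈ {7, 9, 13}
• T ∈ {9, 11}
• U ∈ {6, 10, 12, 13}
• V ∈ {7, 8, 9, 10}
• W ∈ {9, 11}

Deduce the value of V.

The 8 variables together cover exactly {6, 7, 8, 9, 10, 11, 12, 13} — 8 values for 8 variables — and 6 appears only in U's list, so U = 6.
The 7 still-open variables together cover exactly {7, 8, 9, 10, 11, 12, 13} — 7 values for 7 variables — and 12 appears only in P's list, so P = 12.
Among the 6 still-open variables, 13 fits only S (and all 6 values in {7, 8, 9, 10, 11, 13} must be used), so S = 13.
Among the 5 still-open variables, 7 fits only V (and all 5 values in {7, 8, 9, 10, 11} must be used), so V = 7.

7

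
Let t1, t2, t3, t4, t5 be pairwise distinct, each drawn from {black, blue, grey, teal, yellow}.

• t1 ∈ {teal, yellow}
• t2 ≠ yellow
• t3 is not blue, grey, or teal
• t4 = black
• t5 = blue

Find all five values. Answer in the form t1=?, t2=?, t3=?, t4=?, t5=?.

t4 must be black (only option left). Strike black from t2, t3.
t5's domain is down to {blue}, so t5 = blue. Remove blue from t2.
t3 has just one choice, so t3 = yellow. Remove yellow from t1.
t1 must be teal (only option left). Eliminate teal elsewhere: t2.
t2 has just one choice, so t2 = grey.

t1=teal, t2=grey, t3=yellow, t4=black, t5=blue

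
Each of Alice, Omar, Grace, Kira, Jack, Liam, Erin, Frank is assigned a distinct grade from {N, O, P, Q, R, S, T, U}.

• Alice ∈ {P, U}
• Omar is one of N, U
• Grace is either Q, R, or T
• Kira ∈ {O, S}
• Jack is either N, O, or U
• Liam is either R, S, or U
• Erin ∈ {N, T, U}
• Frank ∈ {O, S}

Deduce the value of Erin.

The 8 variables draw from only 8 values {N, O, P, Q, R, S, T, U}, so each is used; only Alice can be P, hence Alice = P.
The 7 still-open variables draw from only 7 values {N, O, Q, R, S, T, U}, so each is used; only Grace can be Q, hence Grace = Q.
Among the 6 still-open variables, R fits only Liam (and all 6 values in {N, O, R, S, T, U} must be used), so Liam = R.
Among the 5 still-open variables, T fits only Erin (and all 5 values in {N, O, S, T, U} must be used), so Erin = T.

T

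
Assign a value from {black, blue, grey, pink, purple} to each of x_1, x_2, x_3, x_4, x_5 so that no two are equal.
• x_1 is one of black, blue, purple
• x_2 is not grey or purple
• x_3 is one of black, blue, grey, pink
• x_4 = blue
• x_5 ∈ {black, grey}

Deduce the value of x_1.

x_4 has just one choice, so x_4 = blue. Remove blue from x_1, x_2, x_3.
The 4 still-open variables together cover exactly {black, grey, pink, purple} — 4 values for 4 variables — and purple appears only in x_1's list, so x_1 = purple.

purple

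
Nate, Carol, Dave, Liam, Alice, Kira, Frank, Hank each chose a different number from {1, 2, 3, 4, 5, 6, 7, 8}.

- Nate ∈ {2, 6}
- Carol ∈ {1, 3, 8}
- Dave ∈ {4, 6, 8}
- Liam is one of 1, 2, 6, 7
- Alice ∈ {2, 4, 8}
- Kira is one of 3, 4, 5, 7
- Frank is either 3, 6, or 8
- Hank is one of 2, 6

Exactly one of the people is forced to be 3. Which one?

Among the 8 variables, 5 fits only Kira (and all 8 values in {1, 2, 3, 4, 5, 6, 7, 8} must be used), so Kira = 5.
Among the 7 still-open variables, 7 fits only Liam (and all 7 values in {1, 2, 3, 4, 6, 7, 8} must be used), so Liam = 7.
The 6 still-open variables together cover exactly {1, 2, 3, 4, 6, 8} — 6 values for 6 variables — and 1 appears only in Carol's list, so Carol = 1.
The 5 still-open variables together cover exactly {2, 3, 4, 6, 8} — 5 values for 5 variables — and 3 appears only in Frank's list, so Frank = 3.

Frank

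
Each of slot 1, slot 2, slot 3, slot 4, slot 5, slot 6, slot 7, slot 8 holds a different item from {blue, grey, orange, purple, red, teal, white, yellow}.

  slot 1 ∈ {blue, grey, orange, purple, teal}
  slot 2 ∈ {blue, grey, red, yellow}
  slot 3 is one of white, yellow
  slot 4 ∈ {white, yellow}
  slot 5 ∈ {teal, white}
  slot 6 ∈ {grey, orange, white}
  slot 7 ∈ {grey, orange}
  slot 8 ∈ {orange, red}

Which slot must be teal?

slot 5

The 8 variables together cover exactly {blue, grey, orange, purple, red, teal, white, yellow} — 8 values for 8 variables — and purple appears only in slot 1's list, so slot 1 = purple.
Among the 7 still-open variables, blue fits only slot 2 (and all 7 values in {blue, grey, orange, red, teal, white, yellow} must be used), so slot 2 = blue.
Among the 6 still-open variables, red fits only slot 8 (and all 6 values in {grey, orange, red, teal, white, yellow} must be used), so slot 8 = red.
Among the 5 still-open variables, teal fits only slot 5 (and all 5 values in {grey, orange, teal, white, yellow} must be used), so slot 5 = teal.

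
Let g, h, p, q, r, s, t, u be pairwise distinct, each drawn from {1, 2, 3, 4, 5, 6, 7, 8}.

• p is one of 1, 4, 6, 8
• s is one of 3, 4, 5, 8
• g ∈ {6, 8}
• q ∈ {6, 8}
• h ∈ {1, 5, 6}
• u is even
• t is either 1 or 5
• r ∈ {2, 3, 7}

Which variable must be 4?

The 8 variables together cover exactly {1, 2, 3, 4, 5, 6, 7, 8} — 8 values for 8 variables — and 7 appears only in r's list, so r = 7.
The 7 still-open variables together cover exactly {1, 2, 3, 4, 5, 6, 8} — 7 values for 7 variables — and 2 appears only in u's list, so u = 2.
The 6 still-open variables together cover exactly {1, 3, 4, 5, 6, 8} — 6 values for 6 variables — and 3 appears only in s's list, so s = 3.
Among the 5 still-open variables, 4 fits only p (and all 5 values in {1, 4, 5, 6, 8} must be used), so p = 4.

p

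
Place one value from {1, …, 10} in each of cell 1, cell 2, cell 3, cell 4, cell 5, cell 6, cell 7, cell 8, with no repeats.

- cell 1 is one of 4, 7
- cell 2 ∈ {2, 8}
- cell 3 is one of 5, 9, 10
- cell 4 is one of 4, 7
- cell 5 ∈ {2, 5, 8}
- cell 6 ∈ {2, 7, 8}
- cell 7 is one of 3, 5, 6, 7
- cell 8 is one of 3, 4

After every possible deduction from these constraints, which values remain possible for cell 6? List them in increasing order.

2, 8

cell 1 and cell 4 between them cover only {4, 7} — a naked pair. Remove those values from cell 6, cell 7, cell 8.
cell 8 has just one choice, so cell 8 = 3. Remove 3 from cell 7.
cell 2 and cell 6 share exactly the 2 values {2, 8}; by pigeonhole those values go to them, so strike 2, 8 from cell 5.
cell 5 must be 5 (only option left). Strike 5 from cell 3, cell 7.
That leaves cell 7 = 6.
No further eliminations apply; cell 6 can still be any of 2, 8.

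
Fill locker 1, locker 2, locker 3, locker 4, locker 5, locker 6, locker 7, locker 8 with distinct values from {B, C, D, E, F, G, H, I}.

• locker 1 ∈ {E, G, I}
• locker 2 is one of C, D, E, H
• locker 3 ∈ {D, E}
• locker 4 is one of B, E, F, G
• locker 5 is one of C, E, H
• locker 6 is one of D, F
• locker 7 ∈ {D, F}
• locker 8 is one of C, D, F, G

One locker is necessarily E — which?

The 8 variables together cover exactly {B, C, D, E, F, G, H, I} — 8 values for 8 variables — and B appears only in locker 4's list, so locker 4 = B.
The 7 still-open variables draw from only 7 values {C, D, E, F, G, H, I}, so each is used; only locker 1 can be I, hence locker 1 = I.
The 6 still-open variables together cover exactly {C, D, E, F, G, H} — 6 values for 6 variables — and G appears only in locker 8's list, so locker 8 = G.
locker 6 and locker 7 between them cover only {D, F} — a naked pair. Remove those values from locker 2, locker 3.
So E goes to locker 3.

locker 3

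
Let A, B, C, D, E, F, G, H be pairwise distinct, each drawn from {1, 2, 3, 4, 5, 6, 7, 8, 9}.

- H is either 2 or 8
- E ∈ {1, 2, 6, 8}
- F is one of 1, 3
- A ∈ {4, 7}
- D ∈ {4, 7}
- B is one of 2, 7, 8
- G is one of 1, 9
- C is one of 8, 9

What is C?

The 8 variables together cover exactly {1, 2, 3, 4, 6, 7, 8, 9} — 8 values for 8 variables — and 3 appears only in F's list, so F = 3.
The 7 still-open variables draw from only 7 values {1, 2, 4, 6, 7, 8, 9}, so each is used; only E can be 6, hence E = 6.
Among the 6 still-open variables, 1 fits only G (and all 6 values in {1, 2, 4, 7, 8, 9} must be used), so G = 1.
The 5 still-open variables draw from only 5 values {2, 4, 7, 8, 9}, so each is used; only C can be 9, hence C = 9.

9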